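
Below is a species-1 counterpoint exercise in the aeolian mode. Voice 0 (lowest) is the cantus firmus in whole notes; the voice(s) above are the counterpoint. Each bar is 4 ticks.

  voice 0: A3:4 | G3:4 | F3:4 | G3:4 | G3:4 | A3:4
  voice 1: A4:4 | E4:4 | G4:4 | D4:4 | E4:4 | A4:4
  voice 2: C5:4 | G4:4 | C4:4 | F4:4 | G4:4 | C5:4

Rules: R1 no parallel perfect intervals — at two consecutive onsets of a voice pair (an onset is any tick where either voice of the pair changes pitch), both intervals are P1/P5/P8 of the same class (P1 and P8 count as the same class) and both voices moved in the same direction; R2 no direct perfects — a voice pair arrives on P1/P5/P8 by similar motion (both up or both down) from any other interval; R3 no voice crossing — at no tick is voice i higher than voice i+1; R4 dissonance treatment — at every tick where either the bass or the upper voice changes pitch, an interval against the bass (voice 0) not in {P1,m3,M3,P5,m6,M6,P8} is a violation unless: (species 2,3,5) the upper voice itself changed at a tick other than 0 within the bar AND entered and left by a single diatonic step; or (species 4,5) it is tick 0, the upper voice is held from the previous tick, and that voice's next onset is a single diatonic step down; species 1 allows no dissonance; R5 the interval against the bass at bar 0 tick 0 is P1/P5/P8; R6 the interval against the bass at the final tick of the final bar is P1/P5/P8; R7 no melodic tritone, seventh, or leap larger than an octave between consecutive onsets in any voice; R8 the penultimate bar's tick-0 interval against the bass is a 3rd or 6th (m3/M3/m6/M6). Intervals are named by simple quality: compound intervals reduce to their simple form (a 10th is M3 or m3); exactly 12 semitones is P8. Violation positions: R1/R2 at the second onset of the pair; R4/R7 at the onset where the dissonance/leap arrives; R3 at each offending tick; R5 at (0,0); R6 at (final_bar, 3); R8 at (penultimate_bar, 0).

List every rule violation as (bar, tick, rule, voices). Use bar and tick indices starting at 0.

bar 0: v0=A3 v1=A4 v2=C5 downbeat m3
bar 1: v0=G3 v1=E4 v2=G4 downbeat P8
bar 2: v0=F3 v1=G4 v2=C4 downbeat P5
bar 3: v0=G3 v1=D4 v2=F4 downbeat m7
bar 4: v0=G3 v1=E4 v2=G4 downbeat P8
bar 5: v0=A3 v1=A4 v2=C5 downbeat m3
  -> R5 @ bar 0 tick 0 v(0, 2): opens on m3
  -> R2 @ bar 1 tick 0 v(0, 2): A3/C5 m3 -> G3/G4 P8 similar
  -> R2 @ bar 2 tick 0 v(0, 2): G3/G4 P8 -> F3/C4 P5 similar
  -> R3 @ bar 2 tick 0 v(1, 2): G4 above C4
  -> R4 @ bar 2 tick 0 v(0, 1): F3/G4 M2 untreated
  -> R3 @ bar 2 tick 1 v(1, 2): G4 above C4
  -> R3 @ bar 2 tick 2 v(1, 2): G4 above C4
  -> R3 @ bar 2 tick 3 v(1, 2): G4 above C4
  -> R4 @ bar 3 tick 0 v(0, 2): G3/F4 m7 untreated
  -> R8 @ bar 4 tick 0 v(0, 2): penult P8 not 3rd/6th
  -> R2 @ bar 5 tick 0 v(0, 1): G3/E4 M6 -> A3/A4 P8 similar
  -> R6 @ bar 5 tick 3 v(0, 2): closes on m3

(0, 0, R5, (0, 2))
(1, 0, R2, (0, 2))
(2, 0, R2, (0, 2))
(2, 0, R3, (1, 2))
(2, 0, R4, (0, 1))
(2, 1, R3, (1, 2))
(2, 2, R3, (1, 2))
(2, 3, R3, (1, 2))
(3, 0, R4, (0, 2))
(4, 0, R8, (0, 2))
(5, 0, R2, (0, 1))
(5, 3, R6, (0, 2))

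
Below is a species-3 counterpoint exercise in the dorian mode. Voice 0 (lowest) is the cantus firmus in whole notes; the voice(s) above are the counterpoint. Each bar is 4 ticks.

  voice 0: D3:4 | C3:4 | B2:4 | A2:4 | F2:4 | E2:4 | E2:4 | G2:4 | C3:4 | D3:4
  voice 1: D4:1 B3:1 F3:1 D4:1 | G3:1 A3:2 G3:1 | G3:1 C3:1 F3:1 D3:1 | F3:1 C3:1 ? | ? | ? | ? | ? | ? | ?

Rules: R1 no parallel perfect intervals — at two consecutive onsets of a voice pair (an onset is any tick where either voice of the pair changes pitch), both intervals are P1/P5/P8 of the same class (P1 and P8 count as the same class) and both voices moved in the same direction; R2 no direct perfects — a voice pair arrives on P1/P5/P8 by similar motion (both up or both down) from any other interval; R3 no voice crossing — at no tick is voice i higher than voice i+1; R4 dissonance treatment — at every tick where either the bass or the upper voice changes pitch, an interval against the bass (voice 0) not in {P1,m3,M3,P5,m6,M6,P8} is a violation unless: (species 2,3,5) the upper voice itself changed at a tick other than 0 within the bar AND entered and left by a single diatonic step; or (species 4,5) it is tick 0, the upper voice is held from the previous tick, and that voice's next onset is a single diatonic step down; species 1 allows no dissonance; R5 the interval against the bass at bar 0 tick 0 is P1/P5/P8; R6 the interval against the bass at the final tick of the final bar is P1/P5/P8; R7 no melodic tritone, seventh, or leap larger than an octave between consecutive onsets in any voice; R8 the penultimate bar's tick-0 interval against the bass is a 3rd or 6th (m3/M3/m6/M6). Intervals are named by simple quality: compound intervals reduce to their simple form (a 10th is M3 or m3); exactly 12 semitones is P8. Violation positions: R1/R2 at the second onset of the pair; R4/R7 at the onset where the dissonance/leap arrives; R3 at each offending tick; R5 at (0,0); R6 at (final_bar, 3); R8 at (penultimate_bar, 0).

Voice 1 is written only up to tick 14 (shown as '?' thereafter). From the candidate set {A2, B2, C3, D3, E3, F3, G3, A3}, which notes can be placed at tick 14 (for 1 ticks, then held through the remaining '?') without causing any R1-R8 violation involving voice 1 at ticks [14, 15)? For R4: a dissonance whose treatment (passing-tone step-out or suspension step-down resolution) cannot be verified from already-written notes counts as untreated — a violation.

{A2, A3, C3, E3, F3}

A2: legal
B2: violates R4
C3: legal
D3: violates R4
E3: legal
F3: legal
G3: violates R4
A3: legal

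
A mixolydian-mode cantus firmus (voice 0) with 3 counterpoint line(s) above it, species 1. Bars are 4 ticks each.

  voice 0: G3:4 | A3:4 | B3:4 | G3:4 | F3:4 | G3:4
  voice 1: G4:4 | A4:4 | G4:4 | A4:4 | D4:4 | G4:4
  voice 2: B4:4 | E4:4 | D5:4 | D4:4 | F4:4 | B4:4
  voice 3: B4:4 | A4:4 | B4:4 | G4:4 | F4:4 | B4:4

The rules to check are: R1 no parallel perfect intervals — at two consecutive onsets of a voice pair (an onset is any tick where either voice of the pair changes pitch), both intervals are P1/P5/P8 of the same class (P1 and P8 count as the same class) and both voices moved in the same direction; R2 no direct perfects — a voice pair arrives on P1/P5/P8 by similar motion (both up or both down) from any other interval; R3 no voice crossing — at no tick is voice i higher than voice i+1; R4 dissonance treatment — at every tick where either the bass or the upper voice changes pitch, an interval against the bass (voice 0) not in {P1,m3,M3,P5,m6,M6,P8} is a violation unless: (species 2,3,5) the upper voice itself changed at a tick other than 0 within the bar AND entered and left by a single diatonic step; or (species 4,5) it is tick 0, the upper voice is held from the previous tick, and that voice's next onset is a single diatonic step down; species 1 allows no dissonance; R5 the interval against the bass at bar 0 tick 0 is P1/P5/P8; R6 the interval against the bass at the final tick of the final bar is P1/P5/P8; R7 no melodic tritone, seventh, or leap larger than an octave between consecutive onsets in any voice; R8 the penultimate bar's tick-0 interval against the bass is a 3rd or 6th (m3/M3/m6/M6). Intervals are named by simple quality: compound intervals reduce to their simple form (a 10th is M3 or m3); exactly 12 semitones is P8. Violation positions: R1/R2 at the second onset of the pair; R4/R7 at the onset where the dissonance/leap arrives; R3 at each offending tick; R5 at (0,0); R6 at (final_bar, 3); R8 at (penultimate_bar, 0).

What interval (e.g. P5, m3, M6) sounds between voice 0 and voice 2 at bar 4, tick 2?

voice 0=F3 voice 2=F4 -> P8

P8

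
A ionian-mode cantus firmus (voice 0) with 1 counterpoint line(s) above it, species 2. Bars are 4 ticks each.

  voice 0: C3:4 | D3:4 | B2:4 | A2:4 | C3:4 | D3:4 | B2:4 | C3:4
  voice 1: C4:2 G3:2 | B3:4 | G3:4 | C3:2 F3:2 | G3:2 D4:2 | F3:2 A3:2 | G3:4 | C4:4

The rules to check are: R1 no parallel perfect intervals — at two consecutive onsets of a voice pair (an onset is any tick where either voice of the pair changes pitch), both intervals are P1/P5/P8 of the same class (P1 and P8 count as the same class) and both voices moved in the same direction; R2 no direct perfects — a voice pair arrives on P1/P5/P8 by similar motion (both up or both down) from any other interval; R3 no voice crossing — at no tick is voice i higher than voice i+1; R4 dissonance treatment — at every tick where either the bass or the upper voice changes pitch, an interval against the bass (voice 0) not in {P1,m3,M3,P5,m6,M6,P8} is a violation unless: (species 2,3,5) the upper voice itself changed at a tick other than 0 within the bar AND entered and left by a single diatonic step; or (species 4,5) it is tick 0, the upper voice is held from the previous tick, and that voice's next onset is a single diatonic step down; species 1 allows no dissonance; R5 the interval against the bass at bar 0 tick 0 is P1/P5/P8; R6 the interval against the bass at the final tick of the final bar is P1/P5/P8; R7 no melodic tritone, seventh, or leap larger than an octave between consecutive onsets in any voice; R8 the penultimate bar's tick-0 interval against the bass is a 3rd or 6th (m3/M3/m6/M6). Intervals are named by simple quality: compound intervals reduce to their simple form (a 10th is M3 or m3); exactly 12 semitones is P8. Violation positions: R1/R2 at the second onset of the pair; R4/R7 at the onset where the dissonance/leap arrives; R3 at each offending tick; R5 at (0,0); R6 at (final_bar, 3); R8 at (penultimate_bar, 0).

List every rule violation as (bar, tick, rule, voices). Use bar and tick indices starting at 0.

(4, 0, R2, (0, 1))
(4, 2, R4, (0, 1))
(7, 0, R2, (0, 1))

bar 0: v0=C3 v1=C4 downbeat P8
bar 1: v0=D3 v1=B3 downbeat M6
bar 2: v0=B2 v1=G3 downbeat m6
bar 3: v0=A2 v1=C3 downbeat m3
bar 4: v0=C3 v1=G3 downbeat P5
bar 5: v0=D3 v1=F3 downbeat m3
bar 6: v0=B2 v1=G3 downbeat m6
bar 7: v0=C3 v1=C4 downbeat P8
  -> R2 @ bar 4 tick 0 v(0, 1): A2/F3 m6 -> C3/G3 P5 similar
  -> R4 @ bar 4 tick 2 v(0, 1): C3/D4 M2 untreated
  -> R2 @ bar 7 tick 0 v(0, 1): B2/G3 m6 -> C3/C4 P8 similar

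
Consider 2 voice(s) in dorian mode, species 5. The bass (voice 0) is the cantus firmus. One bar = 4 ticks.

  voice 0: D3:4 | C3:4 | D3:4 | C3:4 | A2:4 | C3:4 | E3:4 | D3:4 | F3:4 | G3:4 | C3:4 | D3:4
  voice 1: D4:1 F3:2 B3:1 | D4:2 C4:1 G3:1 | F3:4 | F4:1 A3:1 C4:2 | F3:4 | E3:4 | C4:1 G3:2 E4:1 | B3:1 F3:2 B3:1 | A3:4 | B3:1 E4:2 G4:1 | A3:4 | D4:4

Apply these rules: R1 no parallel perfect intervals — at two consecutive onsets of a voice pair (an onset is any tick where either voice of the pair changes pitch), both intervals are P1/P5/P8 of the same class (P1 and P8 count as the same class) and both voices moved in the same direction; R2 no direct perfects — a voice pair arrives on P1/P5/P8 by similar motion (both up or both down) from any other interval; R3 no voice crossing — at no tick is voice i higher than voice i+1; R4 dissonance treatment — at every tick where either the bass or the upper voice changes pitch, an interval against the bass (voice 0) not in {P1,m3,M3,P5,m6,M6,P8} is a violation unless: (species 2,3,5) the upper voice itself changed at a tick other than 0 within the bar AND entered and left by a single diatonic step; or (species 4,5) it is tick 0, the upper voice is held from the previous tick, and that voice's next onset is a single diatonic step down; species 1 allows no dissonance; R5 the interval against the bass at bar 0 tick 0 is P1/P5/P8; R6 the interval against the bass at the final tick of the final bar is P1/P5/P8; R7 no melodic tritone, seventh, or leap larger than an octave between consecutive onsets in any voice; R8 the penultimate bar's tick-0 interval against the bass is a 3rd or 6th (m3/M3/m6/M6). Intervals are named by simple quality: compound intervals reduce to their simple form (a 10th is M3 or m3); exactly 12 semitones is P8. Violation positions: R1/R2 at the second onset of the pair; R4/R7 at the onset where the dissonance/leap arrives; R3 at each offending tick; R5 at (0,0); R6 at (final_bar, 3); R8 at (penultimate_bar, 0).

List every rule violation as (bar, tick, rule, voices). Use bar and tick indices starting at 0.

(0, 3, R7, (1,))
(1, 0, R4, (0, 1))
(3, 0, R4, (0, 1))
(7, 1, R7, (1,))
(7, 3, R7, (1,))
(10, 0, R7, (1,))
(11, 0, R2, (0, 1))

bar 0: v0=D3 v1=D4 downbeat P8
bar 1: v0=C3 v1=D4 downbeat M2
bar 2: v0=D3 v1=F3 downbeat m3
bar 3: v0=C3 v1=F4 downbeat P4
bar 4: v0=A2 v1=F3 downbeat m6
bar 5: v0=C3 v1=E3 downbeat M3
bar 6: v0=E3 v1=C4 downbeat m6
bar 7: v0=D3 v1=B3 downbeat M6
bar 8: v0=F3 v1=A3 downbeat M3
bar 9: v0=G3 v1=B3 downbeat M3
bar 10: v0=C3 v1=A3 downbeat M6
bar 11: v0=D3 v1=D4 downbeat P8
  -> R7 @ bar 0 tick 3 v(1,): F3->B3 leap 6st
  -> R4 @ bar 1 tick 0 v(0, 1): C3/D4 M2 untreated
  -> R4 @ bar 3 tick 0 v(0, 1): C3/F4 P4 untreated
  -> R7 @ bar 7 tick 1 v(1,): B3->F3 leap 6st
  -> R7 @ bar 7 tick 3 v(1,): F3->B3 leap 6st
  -> R7 @ bar 10 tick 0 v(1,): G4->A3 leap 10st
  -> R2 @ bar 11 tick 0 v(0, 1): C3/A3 M6 -> D3/D4 P8 similar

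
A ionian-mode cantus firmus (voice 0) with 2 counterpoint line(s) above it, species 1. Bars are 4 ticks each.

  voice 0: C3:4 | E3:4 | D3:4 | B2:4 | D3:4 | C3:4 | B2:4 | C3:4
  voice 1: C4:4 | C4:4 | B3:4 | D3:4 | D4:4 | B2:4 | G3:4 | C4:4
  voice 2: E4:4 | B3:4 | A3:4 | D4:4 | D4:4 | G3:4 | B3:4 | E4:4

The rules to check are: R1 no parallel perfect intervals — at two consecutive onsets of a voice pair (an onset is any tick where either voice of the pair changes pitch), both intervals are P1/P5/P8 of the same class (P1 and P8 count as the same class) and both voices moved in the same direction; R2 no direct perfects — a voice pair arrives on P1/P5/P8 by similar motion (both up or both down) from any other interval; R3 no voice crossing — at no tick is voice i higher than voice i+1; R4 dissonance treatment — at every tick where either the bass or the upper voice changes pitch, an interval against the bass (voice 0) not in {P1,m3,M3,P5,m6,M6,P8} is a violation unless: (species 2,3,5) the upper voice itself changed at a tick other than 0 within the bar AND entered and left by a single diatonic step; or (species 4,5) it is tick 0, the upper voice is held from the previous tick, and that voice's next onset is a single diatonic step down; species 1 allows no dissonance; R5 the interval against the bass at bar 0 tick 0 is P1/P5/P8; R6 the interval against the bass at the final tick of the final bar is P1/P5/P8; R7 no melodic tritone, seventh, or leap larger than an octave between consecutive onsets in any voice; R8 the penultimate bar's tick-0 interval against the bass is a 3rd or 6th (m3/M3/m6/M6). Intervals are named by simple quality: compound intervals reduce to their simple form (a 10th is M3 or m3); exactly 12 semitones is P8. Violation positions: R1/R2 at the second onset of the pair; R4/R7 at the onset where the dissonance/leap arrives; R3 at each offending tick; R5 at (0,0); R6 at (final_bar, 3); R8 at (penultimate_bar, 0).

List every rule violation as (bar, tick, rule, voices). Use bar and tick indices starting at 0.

(0, 0, R5, (0, 2))
(1, 0, R3, (1, 2))
(1, 1, R3, (1, 2))
(1, 2, R3, (1, 2))
(1, 3, R3, (1, 2))
(2, 0, R1, (0, 2))
(2, 0, R3, (1, 2))
(2, 1, R3, (1, 2))
(2, 2, R3, (1, 2))
(2, 3, R3, (1, 2))
(4, 0, R2, (0, 1))
(5, 0, R2, (0, 2))
(5, 0, R3, (0, 1))
(5, 0, R4, (0, 1))
(5, 0, R7, (1,))
(5, 1, R3, (0, 1))
(5, 2, R3, (0, 1))
(5, 3, R3, (0, 1))
(6, 0, R8, (0, 2))
(7, 0, R2, (0, 1))
(7, 3, R6, (0, 2))

bar 0: v0=C3 v1=C4 v2=E4 downbeat M3
bar 1: v0=E3 v1=C4 v2=B3 downbeat P5
bar 2: v0=D3 v1=B3 v2=A3 downbeat P5
bar 3: v0=B2 v1=D3 v2=D4 downbeat m3
bar 4: v0=D3 v1=D4 v2=D4 downbeat P8
bar 5: v0=C3 v1=B2 v2=G3 downbeat P5
bar 6: v0=B2 v1=G3 v2=B3 downbeat P8
bar 7: v0=C3 v1=C4 v2=E4 downbeat M3
  -> R5 @ bar 0 tick 0 v(0, 2): opens on M3
  -> R3 @ bar 1 tick 0 v(1, 2): C4 above B3
  -> R3 @ bar 1 tick 1 v(1, 2): C4 above B3
  -> R3 @ bar 1 tick 2 v(1, 2): C4 above B3
  -> R3 @ bar 1 tick 3 v(1, 2): C4 above B3
  -> R1 @ bar 2 tick 0 v(0, 2): E3/B3 P5 -> D3/A3 P5 similar
  -> R3 @ bar 2 tick 0 v(1, 2): B3 above A3
  -> R3 @ bar 2 tick 1 v(1, 2): B3 above A3
  -> R3 @ bar 2 tick 2 v(1, 2): B3 above A3
  -> R3 @ bar 2 tick 3 v(1, 2): B3 above A3
  -> R2 @ bar 4 tick 0 v(0, 1): B2/D3 m3 -> D3/D4 P8 similar
  -> R2 @ bar 5 tick 0 v(0, 2): D3/D4 P8 -> C3/G3 P5 similar
  -> R3 @ bar 5 tick 0 v(0, 1): C3 above B2
  -> R4 @ bar 5 tick 0 v(0, 1): C3/B2 m2 untreated
  -> R7 @ bar 5 tick 0 v(1,): D4->B2 leap 15st
  -> R3 @ bar 5 tick 1 v(0, 1): C3 above B2
  -> R3 @ bar 5 tick 2 v(0, 1): C3 above B2
  -> R3 @ bar 5 tick 3 v(0, 1): C3 above B2
  -> R8 @ bar 6 tick 0 v(0, 2): penult P8 not 3rd/6th
  -> R2 @ bar 7 tick 0 v(0, 1): B2/G3 m6 -> C3/C4 P8 similar
  -> R6 @ bar 7 tick 3 v(0, 2): closes on M3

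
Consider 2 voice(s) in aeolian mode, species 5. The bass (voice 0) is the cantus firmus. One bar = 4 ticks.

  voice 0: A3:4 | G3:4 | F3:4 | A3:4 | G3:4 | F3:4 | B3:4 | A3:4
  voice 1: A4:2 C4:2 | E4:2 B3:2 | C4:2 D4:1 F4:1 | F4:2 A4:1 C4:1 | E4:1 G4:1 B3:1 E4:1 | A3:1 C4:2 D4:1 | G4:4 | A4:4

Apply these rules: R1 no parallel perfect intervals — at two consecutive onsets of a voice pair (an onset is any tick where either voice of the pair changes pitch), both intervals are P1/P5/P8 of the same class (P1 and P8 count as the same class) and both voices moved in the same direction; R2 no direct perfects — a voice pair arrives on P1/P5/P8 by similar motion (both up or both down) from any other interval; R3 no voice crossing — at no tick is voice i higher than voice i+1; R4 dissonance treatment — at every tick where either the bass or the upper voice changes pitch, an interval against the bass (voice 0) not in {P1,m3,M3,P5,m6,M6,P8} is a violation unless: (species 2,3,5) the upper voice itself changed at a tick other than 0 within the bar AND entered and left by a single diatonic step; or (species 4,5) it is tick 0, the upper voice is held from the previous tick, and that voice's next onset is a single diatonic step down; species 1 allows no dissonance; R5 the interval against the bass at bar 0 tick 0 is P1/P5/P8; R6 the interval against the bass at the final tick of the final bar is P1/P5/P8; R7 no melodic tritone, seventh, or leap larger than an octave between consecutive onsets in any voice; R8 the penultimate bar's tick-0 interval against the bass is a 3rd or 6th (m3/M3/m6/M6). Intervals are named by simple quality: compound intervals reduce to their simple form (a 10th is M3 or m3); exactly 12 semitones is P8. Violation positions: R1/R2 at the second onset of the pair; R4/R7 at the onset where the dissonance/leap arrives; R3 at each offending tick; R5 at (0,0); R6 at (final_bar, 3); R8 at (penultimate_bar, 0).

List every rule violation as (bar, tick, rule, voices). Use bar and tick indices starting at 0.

bar 0: v0=A3 v1=A4 downbeat P8
bar 1: v0=G3 v1=E4 downbeat M6
bar 2: v0=F3 v1=C4 downbeat P5
bar 3: v0=A3 v1=F4 downbeat m6
bar 4: v0=G3 v1=E4 downbeat M6
bar 5: v0=F3 v1=A3 downbeat M3
bar 6: v0=B3 v1=G4 downbeat m6
bar 7: v0=A3 v1=A4 downbeat P8
  -> R7 @ bar 6 tick 0 v(0,): F3->B3 leap 6st

(6, 0, R7, (0,))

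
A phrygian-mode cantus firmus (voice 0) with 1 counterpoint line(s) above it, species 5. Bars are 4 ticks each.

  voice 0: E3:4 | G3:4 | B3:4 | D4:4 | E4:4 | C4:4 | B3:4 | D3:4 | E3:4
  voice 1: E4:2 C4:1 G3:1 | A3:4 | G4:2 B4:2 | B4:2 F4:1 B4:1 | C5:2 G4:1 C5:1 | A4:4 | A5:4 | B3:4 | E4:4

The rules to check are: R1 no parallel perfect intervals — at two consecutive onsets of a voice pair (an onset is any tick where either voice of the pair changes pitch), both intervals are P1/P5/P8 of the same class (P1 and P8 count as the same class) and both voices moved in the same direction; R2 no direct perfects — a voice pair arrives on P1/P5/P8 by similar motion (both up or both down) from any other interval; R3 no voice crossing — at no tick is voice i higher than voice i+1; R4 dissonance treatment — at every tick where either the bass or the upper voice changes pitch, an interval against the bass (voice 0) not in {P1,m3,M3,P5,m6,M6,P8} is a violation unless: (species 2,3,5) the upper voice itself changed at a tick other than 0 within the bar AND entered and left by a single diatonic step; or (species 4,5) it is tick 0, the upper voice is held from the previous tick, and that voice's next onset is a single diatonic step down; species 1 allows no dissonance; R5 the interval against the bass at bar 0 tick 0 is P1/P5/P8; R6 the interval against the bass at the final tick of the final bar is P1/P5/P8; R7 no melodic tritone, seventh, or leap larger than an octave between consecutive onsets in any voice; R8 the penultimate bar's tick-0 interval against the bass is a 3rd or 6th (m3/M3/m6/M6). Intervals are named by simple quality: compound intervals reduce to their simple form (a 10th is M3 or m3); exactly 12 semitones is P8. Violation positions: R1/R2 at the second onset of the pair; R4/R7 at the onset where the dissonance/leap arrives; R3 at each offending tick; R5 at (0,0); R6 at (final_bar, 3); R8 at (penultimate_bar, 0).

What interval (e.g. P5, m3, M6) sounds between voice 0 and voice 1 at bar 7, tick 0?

M6

voice 0=D3 voice 1=B3 -> M6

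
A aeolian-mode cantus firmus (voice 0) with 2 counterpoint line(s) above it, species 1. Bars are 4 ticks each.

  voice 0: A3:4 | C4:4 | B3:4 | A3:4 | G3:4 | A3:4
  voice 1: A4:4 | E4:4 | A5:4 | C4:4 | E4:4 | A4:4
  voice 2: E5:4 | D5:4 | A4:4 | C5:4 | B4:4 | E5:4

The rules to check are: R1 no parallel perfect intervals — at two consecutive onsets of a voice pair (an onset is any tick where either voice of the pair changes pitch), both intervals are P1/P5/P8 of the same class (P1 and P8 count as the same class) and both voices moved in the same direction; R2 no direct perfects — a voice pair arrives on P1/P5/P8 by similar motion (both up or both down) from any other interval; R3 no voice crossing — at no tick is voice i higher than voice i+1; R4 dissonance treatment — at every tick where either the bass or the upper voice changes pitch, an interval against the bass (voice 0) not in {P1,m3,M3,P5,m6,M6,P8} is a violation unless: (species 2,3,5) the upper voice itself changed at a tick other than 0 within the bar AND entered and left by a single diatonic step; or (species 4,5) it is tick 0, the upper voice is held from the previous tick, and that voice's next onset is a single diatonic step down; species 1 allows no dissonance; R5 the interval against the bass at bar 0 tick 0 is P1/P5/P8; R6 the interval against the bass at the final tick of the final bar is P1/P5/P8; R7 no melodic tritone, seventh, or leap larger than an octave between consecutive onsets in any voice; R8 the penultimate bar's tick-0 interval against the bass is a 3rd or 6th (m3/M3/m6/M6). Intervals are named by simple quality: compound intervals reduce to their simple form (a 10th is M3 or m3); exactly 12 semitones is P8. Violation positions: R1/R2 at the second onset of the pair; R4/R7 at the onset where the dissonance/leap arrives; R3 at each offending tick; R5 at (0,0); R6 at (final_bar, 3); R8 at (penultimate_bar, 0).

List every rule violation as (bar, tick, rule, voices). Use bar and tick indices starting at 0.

(1, 0, R4, (0, 2))
(2, 0, R3, (1, 2))
(2, 0, R4, (0, 1))
(2, 0, R4, (0, 2))
(2, 0, R7, (1,))
(2, 1, R3, (1, 2))
(2, 2, R3, (1, 2))
(2, 3, R3, (1, 2))
(3, 0, R7, (1,))
(5, 0, R1, (1, 2))
(5, 0, R2, (0, 1))
(5, 0, R2, (0, 2))

bar 0: v0=A3 v1=A4 v2=E5 downbeat P5
bar 1: v0=C4 v1=E4 v2=D5 downbeat M2
bar 2: v0=B3 v1=A5 v2=A4 downbeat m7
bar 3: v0=A3 v1=C4 v2=C5 downbeat m3
bar 4: v0=G3 v1=E4 v2=B4 downbeat M3
bar 5: v0=A3 v1=A4 v2=E5 downbeat P5
  -> R4 @ bar 1 tick 0 v(0, 2): C4/D5 M2 untreated
  -> R3 @ bar 2 tick 0 v(1, 2): A5 above A4
  -> R4 @ bar 2 tick 0 v(0, 1): B3/A5 m7 untreated
  -> R4 @ bar 2 tick 0 v(0, 2): B3/A4 m7 untreated
  -> R7 @ bar 2 tick 0 v(1,): E4->A5 leap 17st
  -> R3 @ bar 2 tick 1 v(1, 2): A5 above A4
  -> R3 @ bar 2 tick 2 v(1, 2): A5 above A4
  -> R3 @ bar 2 tick 3 v(1, 2): A5 above A4
  -> R7 @ bar 3 tick 0 v(1,): A5->C4 leap 21st
  -> R1 @ bar 5 tick 0 v(1, 2): E4/B4 P5 -> A4/E5 P5 similar
  -> R2 @ bar 5 tick 0 v(0, 1): G3/E4 M6 -> A3/A4 P8 similar
  -> R2 @ bar 5 tick 0 v(0, 2): G3/B4 M3 -> A3/E5 P5 similar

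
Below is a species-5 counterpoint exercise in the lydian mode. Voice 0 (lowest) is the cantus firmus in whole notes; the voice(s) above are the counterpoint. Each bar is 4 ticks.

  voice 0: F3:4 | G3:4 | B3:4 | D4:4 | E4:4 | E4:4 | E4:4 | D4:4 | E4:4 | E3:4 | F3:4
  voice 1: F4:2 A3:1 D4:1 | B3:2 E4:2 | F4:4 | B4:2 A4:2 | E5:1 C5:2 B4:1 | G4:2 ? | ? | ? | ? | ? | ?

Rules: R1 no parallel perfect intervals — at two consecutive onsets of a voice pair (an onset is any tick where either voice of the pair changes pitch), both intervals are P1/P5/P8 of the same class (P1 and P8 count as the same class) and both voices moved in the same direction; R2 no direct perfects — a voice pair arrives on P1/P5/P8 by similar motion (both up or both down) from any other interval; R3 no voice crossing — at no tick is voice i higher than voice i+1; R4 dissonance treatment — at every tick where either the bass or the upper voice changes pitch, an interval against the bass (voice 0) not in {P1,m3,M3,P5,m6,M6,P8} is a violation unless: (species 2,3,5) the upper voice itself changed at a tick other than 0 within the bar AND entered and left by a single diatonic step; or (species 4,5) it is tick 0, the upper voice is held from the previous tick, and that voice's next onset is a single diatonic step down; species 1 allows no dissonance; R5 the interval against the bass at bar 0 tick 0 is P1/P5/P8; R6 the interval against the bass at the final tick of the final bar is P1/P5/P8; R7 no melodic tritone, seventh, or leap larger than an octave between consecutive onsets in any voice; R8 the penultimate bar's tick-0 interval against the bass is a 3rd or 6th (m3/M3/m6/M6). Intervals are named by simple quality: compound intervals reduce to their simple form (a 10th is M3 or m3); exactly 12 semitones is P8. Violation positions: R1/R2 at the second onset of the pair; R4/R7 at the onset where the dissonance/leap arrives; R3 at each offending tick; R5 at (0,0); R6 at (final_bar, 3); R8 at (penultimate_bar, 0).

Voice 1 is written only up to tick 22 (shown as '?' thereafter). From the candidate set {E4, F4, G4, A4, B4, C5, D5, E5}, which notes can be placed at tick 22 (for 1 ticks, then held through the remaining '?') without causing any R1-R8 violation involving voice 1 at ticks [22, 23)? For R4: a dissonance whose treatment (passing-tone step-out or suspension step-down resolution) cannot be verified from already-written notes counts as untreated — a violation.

E4: legal
F4: violates R4
G4: legal
A4: violates R4
B4: legal
C5: legal
D5: violates R4
E5: legal

{B4, C5, E4, E5, G4}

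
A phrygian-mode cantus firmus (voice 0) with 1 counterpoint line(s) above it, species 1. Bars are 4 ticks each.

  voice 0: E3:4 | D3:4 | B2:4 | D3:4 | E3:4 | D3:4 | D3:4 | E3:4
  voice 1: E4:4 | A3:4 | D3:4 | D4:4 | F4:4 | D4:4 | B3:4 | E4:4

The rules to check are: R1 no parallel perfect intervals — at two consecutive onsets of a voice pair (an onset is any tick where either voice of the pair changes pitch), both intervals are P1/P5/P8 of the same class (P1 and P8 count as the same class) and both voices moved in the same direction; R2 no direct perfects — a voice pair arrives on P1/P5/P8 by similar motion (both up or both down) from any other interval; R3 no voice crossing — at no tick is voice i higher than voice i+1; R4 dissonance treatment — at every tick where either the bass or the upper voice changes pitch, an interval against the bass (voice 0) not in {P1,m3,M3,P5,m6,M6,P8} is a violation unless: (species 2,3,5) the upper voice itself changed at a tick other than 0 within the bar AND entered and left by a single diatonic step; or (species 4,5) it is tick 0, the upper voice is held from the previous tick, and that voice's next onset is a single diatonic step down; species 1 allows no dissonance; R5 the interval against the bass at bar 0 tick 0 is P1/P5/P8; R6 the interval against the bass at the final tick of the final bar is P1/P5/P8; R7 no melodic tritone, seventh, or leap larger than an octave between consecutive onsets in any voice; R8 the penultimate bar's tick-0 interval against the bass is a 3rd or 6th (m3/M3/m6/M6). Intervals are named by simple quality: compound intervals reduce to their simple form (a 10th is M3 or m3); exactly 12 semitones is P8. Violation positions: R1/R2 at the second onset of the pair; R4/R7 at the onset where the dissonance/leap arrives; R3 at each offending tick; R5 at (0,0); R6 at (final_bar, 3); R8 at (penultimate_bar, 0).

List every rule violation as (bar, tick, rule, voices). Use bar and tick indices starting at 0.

bar 0: v0=E3 v1=E4 downbeat P8
bar 1: v0=D3 v1=A3 downbeat P5
bar 2: v0=B2 v1=D3 downbeat m3
bar 3: v0=D3 v1=D4 downbeat P8
bar 4: v0=E3 v1=F4 downbeat m2
bar 5: v0=D3 v1=D4 downbeat P8
bar 6: v0=D3 v1=B3 downbeat M6
bar 7: v0=E3 v1=E4 downbeat P8
  -> R2 @ bar 1 tick 0 v(0, 1): E3/E4 P8 -> D3/A3 P5 similar
  -> R2 @ bar 3 tick 0 v(0, 1): B2/D3 m3 -> D3/D4 P8 similar
  -> R4 @ bar 4 tick 0 v(0, 1): E3/F4 m2 untreated
  -> R2 @ bar 5 tick 0 v(0, 1): E3/F4 m2 -> D3/D4 P8 similar
  -> R2 @ bar 7 tick 0 v(0, 1): D3/B3 M6 -> E3/E4 P8 similar

(1, 0, R2, (0, 1))
(3, 0, R2, (0, 1))
(4, 0, R4, (0, 1))
(5, 0, R2, (0, 1))
(7, 0, R2, (0, 1))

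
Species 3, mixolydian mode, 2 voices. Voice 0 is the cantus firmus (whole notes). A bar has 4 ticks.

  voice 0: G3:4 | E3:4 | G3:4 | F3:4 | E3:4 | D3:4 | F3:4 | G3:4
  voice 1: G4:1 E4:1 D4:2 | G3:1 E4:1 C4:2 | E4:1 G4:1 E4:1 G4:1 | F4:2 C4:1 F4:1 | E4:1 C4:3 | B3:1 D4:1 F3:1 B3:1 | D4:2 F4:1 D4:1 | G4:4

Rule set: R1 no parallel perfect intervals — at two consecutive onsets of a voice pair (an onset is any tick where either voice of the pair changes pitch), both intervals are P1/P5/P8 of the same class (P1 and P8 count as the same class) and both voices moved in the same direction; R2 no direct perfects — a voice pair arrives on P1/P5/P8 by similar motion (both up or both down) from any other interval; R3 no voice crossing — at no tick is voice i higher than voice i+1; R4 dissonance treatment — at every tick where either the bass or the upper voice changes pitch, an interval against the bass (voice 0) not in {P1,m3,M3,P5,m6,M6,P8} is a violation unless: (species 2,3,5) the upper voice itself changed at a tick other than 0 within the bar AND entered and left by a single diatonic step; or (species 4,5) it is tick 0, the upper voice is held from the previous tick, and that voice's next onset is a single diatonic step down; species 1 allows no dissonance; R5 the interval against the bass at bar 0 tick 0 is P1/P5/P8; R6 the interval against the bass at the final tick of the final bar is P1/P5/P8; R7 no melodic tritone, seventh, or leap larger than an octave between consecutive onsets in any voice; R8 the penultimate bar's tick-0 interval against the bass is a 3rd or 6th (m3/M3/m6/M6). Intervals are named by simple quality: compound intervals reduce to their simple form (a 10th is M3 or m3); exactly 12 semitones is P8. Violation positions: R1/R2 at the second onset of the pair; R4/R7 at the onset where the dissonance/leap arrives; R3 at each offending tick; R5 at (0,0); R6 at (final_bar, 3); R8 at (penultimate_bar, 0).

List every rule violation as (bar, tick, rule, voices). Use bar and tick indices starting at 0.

(3, 0, R1, (0, 1))
(4, 0, R1, (0, 1))
(5, 3, R7, (1,))
(7, 0, R2, (0, 1))

bar 0: v0=G3 v1=G4 downbeat P8
bar 1: v0=E3 v1=G3 downbeat m3
bar 2: v0=G3 v1=E4 downbeat M6
bar 3: v0=F3 v1=F4 downbeat P8
bar 4: v0=E3 v1=E4 downbeat P8
bar 5: v0=D3 v1=B3 downbeat M6
bar 6: v0=F3 v1=D4 downbeat M6
bar 7: v0=G3 v1=G4 downbeat P8
  -> R1 @ bar 3 tick 0 v(0, 1): G3/G4 P8 -> F3/F4 P8 similar
  -> R1 @ bar 4 tick 0 v(0, 1): F3/F4 P8 -> E3/E4 P8 similar
  -> R7 @ bar 5 tick 3 v(1,): F3->B3 leap 6st
  -> R2 @ bar 7 tick 0 v(0, 1): F3/D4 M6 -> G3/G4 P8 similar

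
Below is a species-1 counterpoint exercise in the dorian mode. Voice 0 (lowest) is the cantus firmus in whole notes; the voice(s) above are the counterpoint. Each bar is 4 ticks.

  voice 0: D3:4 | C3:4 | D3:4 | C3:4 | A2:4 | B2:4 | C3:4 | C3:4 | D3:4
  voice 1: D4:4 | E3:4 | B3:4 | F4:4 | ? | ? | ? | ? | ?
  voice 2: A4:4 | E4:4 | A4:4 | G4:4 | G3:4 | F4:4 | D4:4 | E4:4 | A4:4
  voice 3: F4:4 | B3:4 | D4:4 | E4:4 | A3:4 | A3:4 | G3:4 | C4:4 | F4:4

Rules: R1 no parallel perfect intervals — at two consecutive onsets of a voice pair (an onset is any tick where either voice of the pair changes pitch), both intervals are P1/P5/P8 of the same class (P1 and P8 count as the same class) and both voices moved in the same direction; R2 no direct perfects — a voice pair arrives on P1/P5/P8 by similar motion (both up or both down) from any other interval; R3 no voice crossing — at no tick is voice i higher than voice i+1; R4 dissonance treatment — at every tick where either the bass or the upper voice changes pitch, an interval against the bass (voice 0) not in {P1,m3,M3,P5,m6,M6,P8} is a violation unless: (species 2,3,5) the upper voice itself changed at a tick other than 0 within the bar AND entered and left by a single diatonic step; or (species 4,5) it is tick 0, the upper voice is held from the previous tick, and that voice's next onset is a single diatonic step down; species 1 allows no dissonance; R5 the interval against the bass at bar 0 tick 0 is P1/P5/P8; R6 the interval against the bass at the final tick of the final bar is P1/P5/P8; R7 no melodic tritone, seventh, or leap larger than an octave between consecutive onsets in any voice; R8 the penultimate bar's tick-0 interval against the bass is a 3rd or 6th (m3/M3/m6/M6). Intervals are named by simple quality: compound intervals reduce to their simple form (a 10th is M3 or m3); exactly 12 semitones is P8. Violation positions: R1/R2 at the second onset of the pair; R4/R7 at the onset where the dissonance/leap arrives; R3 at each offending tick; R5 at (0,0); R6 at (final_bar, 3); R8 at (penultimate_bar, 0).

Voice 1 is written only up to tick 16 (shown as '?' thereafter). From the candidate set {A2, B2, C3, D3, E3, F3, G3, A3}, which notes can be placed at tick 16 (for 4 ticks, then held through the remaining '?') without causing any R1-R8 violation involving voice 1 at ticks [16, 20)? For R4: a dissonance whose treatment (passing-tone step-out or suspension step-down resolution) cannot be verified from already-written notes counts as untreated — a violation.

{F3}

A2: violates R2,R7
B2: violates R4,R7
C3: violates R2,R7
D3: violates R2,R4,R7
E3: violates R2,R7
F3: legal
G3: violates R2,R4,R7
A3: violates R2,R3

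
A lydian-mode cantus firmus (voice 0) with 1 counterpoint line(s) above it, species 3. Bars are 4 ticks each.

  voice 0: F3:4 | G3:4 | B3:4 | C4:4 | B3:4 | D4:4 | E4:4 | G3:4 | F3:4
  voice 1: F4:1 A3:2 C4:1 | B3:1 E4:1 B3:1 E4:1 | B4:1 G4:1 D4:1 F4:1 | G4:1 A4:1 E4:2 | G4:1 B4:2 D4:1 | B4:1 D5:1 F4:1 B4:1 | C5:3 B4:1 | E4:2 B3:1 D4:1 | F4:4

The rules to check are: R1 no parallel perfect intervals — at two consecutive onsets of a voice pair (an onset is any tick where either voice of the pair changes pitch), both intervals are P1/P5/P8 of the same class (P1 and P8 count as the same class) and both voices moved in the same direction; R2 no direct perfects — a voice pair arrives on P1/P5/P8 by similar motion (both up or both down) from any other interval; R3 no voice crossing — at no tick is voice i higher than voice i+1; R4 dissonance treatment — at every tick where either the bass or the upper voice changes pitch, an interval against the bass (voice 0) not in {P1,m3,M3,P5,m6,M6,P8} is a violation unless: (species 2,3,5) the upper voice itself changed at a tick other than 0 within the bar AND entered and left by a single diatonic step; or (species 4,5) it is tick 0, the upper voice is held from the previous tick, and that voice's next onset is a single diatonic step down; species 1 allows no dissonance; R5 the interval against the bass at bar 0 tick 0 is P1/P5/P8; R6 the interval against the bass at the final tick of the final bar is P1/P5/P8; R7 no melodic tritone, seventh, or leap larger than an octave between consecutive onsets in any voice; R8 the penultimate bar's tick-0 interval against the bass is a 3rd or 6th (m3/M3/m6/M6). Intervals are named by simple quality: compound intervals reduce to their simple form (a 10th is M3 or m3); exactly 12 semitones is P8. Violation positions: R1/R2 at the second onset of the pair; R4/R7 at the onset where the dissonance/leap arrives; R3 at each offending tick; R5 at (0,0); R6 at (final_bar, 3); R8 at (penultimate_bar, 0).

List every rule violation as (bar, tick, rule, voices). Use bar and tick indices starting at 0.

(2, 0, R2, (0, 1))
(2, 3, R4, (0, 1))
(3, 0, R2, (0, 1))
(5, 3, R7, (1,))

bar 0: v0=F3 v1=F4 downbeat P8
bar 1: v0=G3 v1=B3 downbeat M3
bar 2: v0=B3 v1=B4 downbeat P8
bar 3: v0=C4 v1=G4 downbeat P5
bar 4: v0=B3 v1=G4 downbeat m6
bar 5: v0=D4 v1=B4 downbeat M6
bar 6: v0=E4 v1=C5 downbeat m6
bar 7: v0=G3 v1=E4 downbeat M6
bar 8: v0=F3 v1=F4 downbeat P8
  -> R2 @ bar 2 tick 0 v(0, 1): G3/E4 M6 -> B3/B4 P8 similar
  -> R4 @ bar 2 tick 3 v(0, 1): B3/F4 TT untreated
  -> R2 @ bar 3 tick 0 v(0, 1): B3/F4 TT -> C4/G4 P5 similar
  -> R7 @ bar 5 tick 3 v(1,): F4->B4 leap 6st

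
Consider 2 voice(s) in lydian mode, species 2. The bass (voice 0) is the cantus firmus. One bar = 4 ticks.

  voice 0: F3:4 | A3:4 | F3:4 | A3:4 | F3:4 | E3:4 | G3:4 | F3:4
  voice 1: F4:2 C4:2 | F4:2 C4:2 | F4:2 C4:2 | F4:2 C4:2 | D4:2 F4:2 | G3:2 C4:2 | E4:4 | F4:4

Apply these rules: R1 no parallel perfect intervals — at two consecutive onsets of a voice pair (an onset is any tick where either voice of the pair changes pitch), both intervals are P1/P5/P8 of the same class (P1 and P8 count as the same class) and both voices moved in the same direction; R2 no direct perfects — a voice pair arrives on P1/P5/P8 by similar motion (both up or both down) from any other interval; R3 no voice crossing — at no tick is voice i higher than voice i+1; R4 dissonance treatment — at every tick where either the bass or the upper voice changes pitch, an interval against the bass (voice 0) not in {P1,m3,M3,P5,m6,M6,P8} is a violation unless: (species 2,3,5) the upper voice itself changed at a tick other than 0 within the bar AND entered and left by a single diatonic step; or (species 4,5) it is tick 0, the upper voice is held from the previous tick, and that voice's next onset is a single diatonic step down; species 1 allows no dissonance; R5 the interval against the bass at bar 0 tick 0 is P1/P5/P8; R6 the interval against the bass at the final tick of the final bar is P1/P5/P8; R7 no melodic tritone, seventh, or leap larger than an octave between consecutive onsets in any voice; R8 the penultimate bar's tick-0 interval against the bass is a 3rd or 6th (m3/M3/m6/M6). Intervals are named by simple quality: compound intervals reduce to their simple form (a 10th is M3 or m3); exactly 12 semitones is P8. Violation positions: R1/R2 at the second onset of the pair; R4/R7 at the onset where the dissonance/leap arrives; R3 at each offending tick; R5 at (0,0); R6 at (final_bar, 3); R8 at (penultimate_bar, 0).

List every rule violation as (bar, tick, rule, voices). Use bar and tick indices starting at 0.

bar 0: v0=F3 v1=F4 downbeat P8
bar 1: v0=A3 v1=F4 downbeat m6
bar 2: v0=F3 v1=F4 downbeat P8
bar 3: v0=A3 v1=F4 downbeat m6
bar 4: v0=F3 v1=D4 downbeat M6
bar 5: v0=E3 v1=G3 downbeat m3
bar 6: v0=G3 v1=E4 downbeat M6
bar 7: v0=F3 v1=F4 downbeat P8
  -> R7 @ bar 5 tick 0 v(1,): F4->G3 leap 10st

(5, 0, R7, (1,))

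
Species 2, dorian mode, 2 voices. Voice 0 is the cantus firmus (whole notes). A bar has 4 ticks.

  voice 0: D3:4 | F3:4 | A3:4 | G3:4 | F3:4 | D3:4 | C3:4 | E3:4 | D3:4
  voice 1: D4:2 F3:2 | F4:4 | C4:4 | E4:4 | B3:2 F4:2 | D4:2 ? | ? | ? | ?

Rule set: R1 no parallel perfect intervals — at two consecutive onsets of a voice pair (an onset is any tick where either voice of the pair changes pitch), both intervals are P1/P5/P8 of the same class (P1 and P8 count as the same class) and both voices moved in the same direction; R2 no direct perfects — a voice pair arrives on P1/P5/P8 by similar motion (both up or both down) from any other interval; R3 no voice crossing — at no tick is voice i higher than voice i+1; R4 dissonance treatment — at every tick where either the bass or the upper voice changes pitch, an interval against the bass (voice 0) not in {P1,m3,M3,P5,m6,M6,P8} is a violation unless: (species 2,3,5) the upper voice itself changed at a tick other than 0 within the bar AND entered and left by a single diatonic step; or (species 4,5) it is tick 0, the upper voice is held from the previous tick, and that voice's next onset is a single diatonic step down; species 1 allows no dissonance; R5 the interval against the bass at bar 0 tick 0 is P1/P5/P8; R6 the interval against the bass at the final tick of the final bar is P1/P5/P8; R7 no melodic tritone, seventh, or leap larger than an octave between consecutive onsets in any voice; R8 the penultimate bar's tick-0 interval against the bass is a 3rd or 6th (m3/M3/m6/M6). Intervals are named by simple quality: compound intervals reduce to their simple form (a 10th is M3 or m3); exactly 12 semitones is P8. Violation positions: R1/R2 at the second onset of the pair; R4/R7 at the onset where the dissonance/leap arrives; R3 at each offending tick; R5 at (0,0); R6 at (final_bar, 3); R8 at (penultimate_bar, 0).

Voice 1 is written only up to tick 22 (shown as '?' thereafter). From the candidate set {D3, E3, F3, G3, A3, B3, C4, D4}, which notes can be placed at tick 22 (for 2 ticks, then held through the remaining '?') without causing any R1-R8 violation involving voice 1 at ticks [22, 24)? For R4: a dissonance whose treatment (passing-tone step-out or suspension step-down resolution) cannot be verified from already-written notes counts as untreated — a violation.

D3: legal
E3: violates R4,R7
F3: legal
G3: violates R4
A3: legal
B3: legal
C4: violates R4
D4: legal

{A3, B3, D3, D4, F3}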